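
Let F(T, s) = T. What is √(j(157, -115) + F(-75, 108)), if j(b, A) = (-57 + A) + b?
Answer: 3*I*√10 ≈ 9.4868*I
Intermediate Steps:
j(b, A) = -57 + A + b
√(j(157, -115) + F(-75, 108)) = √((-57 - 115 + 157) - 75) = √(-15 - 75) = √(-90) = 3*I*√10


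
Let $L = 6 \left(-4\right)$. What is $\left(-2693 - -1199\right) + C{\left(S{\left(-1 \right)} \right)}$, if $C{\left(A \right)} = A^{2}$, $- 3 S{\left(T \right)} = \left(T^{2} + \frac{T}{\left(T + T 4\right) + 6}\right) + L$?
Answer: $-1430$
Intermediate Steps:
$L = -24$
$S{\left(T \right)} = 8 - \frac{T^{2}}{3} - \frac{T}{3 \left(6 + 5 T\right)}$ ($S{\left(T \right)} = - \frac{\left(T^{2} + \frac{T}{\left(T + T 4\right) + 6}\right) - 24}{3} = - \frac{\left(T^{2} + \frac{T}{\left(T + 4 T\right) + 6}\right) - 24}{3} = - \frac{\left(T^{2} + \frac{T}{5 T + 6}\right) - 24}{3} = - \frac{\left(T^{2} + \frac{T}{6 + 5 T}\right) - 24}{3} = - \frac{-24 + T^{2} + \frac{T}{6 + 5 T}}{3} = 8 - \frac{T^{2}}{3} - \frac{T}{3 \left(6 + 5 T\right)}$)
$\left(-2693 - -1199\right) + C{\left(S{\left(-1 \right)} \right)} = \left(-2693 - -1199\right) + \left(\frac{144 - 6 \left(-1\right)^{2} - 5 \left(-1\right)^{3} + 119 \left(-1\right)}{3 \left(6 + 5 \left(-1\right)\right)}\right)^{2} = \left(-2693 + 1199\right) + \left(\frac{144 - 6 - -5 - 119}{3 \left(6 - 5\right)}\right)^{2} = -1494 + \left(\frac{144 - 6 + 5 - 119}{3 \cdot 1}\right)^{2} = -1494 + \left(\frac{1}{3} \cdot 1 \cdot 24\right)^{2} = -1494 + 8^{2} = -1494 + 64 = -1430$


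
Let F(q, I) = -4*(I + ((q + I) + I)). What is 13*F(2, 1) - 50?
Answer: -310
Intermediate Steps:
F(q, I) = -12*I - 4*q (F(q, I) = -4*(I + ((I + q) + I)) = -4*(I + (q + 2*I)) = -4*(q + 3*I) = -12*I - 4*q)
13*F(2, 1) - 50 = 13*(-12*1 - 4*2) - 50 = 13*(-12 - 8) - 50 = 13*(-20) - 50 = -260 - 50 = -310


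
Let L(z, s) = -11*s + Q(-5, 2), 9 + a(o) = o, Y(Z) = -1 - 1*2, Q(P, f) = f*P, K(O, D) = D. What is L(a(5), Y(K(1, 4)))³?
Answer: 12167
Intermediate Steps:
Q(P, f) = P*f
Y(Z) = -3 (Y(Z) = -1 - 2 = -3)
a(o) = -9 + o
L(z, s) = -10 - 11*s (L(z, s) = -11*s - 5*2 = -11*s - 10 = -10 - 11*s)
L(a(5), Y(K(1, 4)))³ = (-10 - 11*(-3))³ = (-10 + 33)³ = 23³ = 12167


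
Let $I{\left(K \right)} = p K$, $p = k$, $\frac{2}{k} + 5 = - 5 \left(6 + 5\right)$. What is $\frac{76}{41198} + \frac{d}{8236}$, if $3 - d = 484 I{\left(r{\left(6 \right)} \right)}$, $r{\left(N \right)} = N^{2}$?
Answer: $\frac{61693321}{848266820} \approx 0.072729$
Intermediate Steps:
$k = - \frac{1}{30}$ ($k = \frac{2}{-5 - 5 \left(6 + 5\right)} = \frac{2}{-5 - 55} = \frac{2}{-60} = 2 \left(- \frac{1}{60}\right) = - \frac{1}{30} \approx -0.033333$)
$p = - \frac{1}{30} \approx -0.033333$
$I{\left(K \right)} = - \frac{K}{30}$
$d = \frac{2919}{5}$ ($d = 3 - 484 \left(- \frac{6^{2}}{30}\right) = 3 - 484 \left(\left(- \frac{1}{30}\right) 36\right) = 3 - 484 \left(- \frac{6}{5}\right) = 3 - - \frac{2904}{5} = 3 + \frac{2904}{5} = \frac{2919}{5} \approx 583.8$)
$\frac{76}{41198} + \frac{d}{8236} = \frac{76}{41198} + \frac{2919}{5 \cdot 8236} = 76 \cdot \frac{1}{41198} + \frac{2919}{5} \cdot \frac{1}{8236} = \frac{38}{20599} + \frac{2919}{41180} = \frac{61693321}{848266820}$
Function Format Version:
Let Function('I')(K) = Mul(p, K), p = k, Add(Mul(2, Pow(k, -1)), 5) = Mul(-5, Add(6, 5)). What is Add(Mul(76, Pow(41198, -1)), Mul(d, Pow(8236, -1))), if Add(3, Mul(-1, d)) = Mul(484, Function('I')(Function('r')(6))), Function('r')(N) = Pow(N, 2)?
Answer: Rational(61693321, 848266820) ≈ 0.072729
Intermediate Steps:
k = Rational(-1, 30) (k = Mul(2, Pow(Add(-5, Mul(-5, Add(6, 5))), -1)) = Mul(2, Pow(Add(-5, Mul(-5, 11)), -1)) = Mul(2, Pow(Add(-5, -55), -1)) = Mul(2, Pow(-60, -1)) = Mul(2, Rational(-1, 60)) = Rational(-1, 30) ≈ -0.033333)
p = Rational(-1, 30) ≈ -0.033333
Function('I')(K) = Mul(Rational(-1, 30), K)
d = Rational(2919, 5) (d = Add(3, Mul(-1, Mul(484, Mul(Rational(-1, 30), Pow(6, 2))))) = Add(3, Mul(-1, Mul(484, Mul(Rational(-1, 30), 36)))) = Add(3, Mul(-1, Mul(484, Rational(-6, 5)))) = Add(3, Mul(-1, Rational(-2904, 5))) = Add(3, Rational(2904, 5)) = Rational(2919, 5) ≈ 583.80)
Add(Mul(76, Pow(41198, -1)), Mul(d, Pow(8236, -1))) = Add(Mul(76, Pow(41198, -1)), Mul(Rational(2919, 5), Pow(8236, -1))) = Add(Mul(76, Rational(1, 41198)), Mul(Rational(2919, 5), Rational(1, 8236))) = Add(Rational(38, 20599), Rational(2919, 41180)) = Rational(61693321, 848266820)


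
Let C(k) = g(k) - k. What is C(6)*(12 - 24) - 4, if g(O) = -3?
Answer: 104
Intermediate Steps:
C(k) = -3 - k
C(6)*(12 - 24) - 4 = (-3 - 1*6)*(12 - 24) - 4 = (-3 - 6)*(-12) - 4 = -9*(-12) - 4 = 108 - 4 = 104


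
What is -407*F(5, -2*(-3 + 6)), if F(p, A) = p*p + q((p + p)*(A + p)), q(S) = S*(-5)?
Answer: -30525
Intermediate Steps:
q(S) = -5*S
F(p, A) = p² - 10*p*(A + p) (F(p, A) = p*p - 5*(p + p)*(A + p) = p² - 5*2*p*(A + p) = p² - 10*p*(A + p))
-407*F(5, -2*(-3 + 6)) = -2035*(-(-20)*(-3 + 6) - 9*5) = -2035*(-(-20)*3 - 45) = -2035*(-10*(-6) - 45) = -2035*(60 - 45) = -2035*15 = -407*75 = -30525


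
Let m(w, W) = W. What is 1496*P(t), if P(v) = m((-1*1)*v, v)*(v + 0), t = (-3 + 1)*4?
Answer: 95744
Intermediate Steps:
t = -8 (t = -2*4 = -8)
P(v) = v**2 (P(v) = v*(v + 0) = v*v = v**2)
1496*P(t) = 1496*(-8)**2 = 1496*64 = 95744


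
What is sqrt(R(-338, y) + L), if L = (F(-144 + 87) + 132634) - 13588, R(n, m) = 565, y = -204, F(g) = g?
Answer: 23*sqrt(226) ≈ 345.77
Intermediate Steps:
L = 118989 (L = ((-144 + 87) + 132634) - 13588 = (-57 + 132634) - 13588 = 132577 - 13588 = 118989)
sqrt(R(-338, y) + L) = sqrt(565 + 118989) = sqrt(119554) = 23*sqrt(226)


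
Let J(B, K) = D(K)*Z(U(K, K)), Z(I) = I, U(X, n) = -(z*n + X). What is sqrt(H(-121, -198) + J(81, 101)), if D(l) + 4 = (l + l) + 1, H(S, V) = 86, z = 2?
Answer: I*sqrt(60211) ≈ 245.38*I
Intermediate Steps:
U(X, n) = -X - 2*n (U(X, n) = -(2*n + X) = -(X + 2*n) = -X - 2*n)
D(l) = -3 + 2*l (D(l) = -4 + ((l + l) + 1) = -4 + (2*l + 1) = -4 + (1 + 2*l) = -3 + 2*l)
J(B, K) = -3*K*(-3 + 2*K) (J(B, K) = (-3 + 2*K)*(-K - 2*K) = (-3 + 2*K)*(-3*K) = -3*K*(-3 + 2*K))
sqrt(H(-121, -198) + J(81, 101)) = sqrt(86 + 3*101*(3 - 2*101)) = sqrt(86 + 3*101*(3 - 202)) = sqrt(86 + 3*101*(-199)) = sqrt(86 - 60297) = sqrt(-60211) = I*sqrt(60211)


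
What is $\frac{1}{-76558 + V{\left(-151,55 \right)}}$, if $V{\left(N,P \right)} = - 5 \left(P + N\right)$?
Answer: $- \frac{1}{76078} \approx -1.3144 \cdot 10^{-5}$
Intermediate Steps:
$V{\left(N,P \right)} = - 5 N - 5 P$ ($V{\left(N,P \right)} = - 5 \left(N + P\right) = - 5 N - 5 P$)
$\frac{1}{-76558 + V{\left(-151,55 \right)}} = \frac{1}{-76558 - -480} = \frac{1}{-76558 + \left(755 - 275\right)} = \frac{1}{-76558 + 480} = \frac{1}{-76078} = - \frac{1}{76078}$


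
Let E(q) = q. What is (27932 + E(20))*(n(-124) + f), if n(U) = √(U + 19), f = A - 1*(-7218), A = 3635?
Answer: 303363056 + 27952*I*√105 ≈ 3.0336e+8 + 2.8642e+5*I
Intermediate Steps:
f = 10853 (f = 3635 - 1*(-7218) = 3635 + 7218 = 10853)
n(U) = √(19 + U)
(27932 + E(20))*(n(-124) + f) = (27932 + 20)*(√(19 - 124) + 10853) = 27952*(√(-105) + 10853) = 27952*(I*√105 + 10853) = 27952*(10853 + I*√105) = 303363056 + 27952*I*√105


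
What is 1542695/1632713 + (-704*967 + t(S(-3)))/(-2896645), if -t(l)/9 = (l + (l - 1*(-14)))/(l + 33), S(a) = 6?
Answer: 5580148318137/4729389947885 ≈ 1.1799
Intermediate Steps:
t(l) = -9*(14 + 2*l)/(33 + l) (t(l) = -9*(l + (l - 1*(-14)))/(l + 33) = -9*(l + (l + 14))/(33 + l) = -9*(l + (14 + l))/(33 + l) = -9*(14 + 2*l)/(33 + l))
1542695/1632713 + (-704*967 + t(S(-3)))/(-2896645) = 1542695/1632713 + (-704*967 + 18*(-7 - 1*6)/(33 + 6))/(-2896645) = 1542695*(1/1632713) + (-680768 + 18*(-7 - 6)/39)*(-1/2896645) = 1542695/1632713 + (-680768 + 18*(1/39)*(-13))*(-1/2896645) = 1542695/1632713 + (-680768 - 6)*(-1/2896645) = 1542695/1632713 - 680774*(-1/2896645) = 1542695/1632713 + 680774/2896645 = 5580148318137/4729389947885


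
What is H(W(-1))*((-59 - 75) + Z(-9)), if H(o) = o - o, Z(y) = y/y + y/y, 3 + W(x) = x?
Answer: 0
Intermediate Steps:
W(x) = -3 + x
Z(y) = 2 (Z(y) = 1 + 1 = 2)
H(o) = 0
H(W(-1))*((-59 - 75) + Z(-9)) = 0*((-59 - 75) + 2) = 0*(-134 + 2) = 0*(-132) = 0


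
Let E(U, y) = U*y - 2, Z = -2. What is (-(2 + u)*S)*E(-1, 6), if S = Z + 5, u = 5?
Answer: 168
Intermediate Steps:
E(U, y) = -2 + U*y
S = 3 (S = -2 + 5 = 3)
(-(2 + u)*S)*E(-1, 6) = (-(2 + 5)*3)*(-2 - 1*6) = (-7*3)*(-2 - 6) = -1*21*(-8) = -21*(-8) = 168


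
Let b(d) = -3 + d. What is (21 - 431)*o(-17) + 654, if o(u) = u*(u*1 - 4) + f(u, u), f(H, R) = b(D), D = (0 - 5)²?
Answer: -154736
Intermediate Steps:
D = 25 (D = (-5)² = 25)
f(H, R) = 22 (f(H, R) = -3 + 25 = 22)
o(u) = 22 + u*(-4 + u) (o(u) = u*(u*1 - 4) + 22 = u*(u - 4) + 22 = u*(-4 + u) + 22 = 22 + u*(-4 + u))
(21 - 431)*o(-17) + 654 = (21 - 431)*(22 + (-17)² - 4*(-17)) + 654 = -410*(22 + 289 + 68) + 654 = -410*379 + 654 = -155390 + 654 = -154736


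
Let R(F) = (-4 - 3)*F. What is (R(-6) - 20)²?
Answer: 484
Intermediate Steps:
R(F) = -7*F
(R(-6) - 20)² = (-7*(-6) - 20)² = (42 - 20)² = 22² = 484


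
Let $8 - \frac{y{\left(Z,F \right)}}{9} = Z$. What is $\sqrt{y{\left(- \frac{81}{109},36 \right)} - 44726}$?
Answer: $\frac{i \sqrt{530454713}}{109} \approx 211.3 i$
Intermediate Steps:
$y{\left(Z,F \right)} = 72 - 9 Z$
$\sqrt{y{\left(- \frac{81}{109},36 \right)} - 44726} = \sqrt{\left(72 - 9 \left(- \frac{81}{109}\right)\right) - 44726} = \sqrt{\left(72 - 9 \left(\left(-81\right) \frac{1}{109}\right)\right) - 44726} = \sqrt{\left(72 - - \frac{729}{109}\right) - 44726} = \sqrt{\left(72 + \frac{729}{109}\right) - 44726} = \sqrt{\frac{8577}{109} - 44726} = \sqrt{- \frac{4866557}{109}} = \frac{i \sqrt{530454713}}{109}$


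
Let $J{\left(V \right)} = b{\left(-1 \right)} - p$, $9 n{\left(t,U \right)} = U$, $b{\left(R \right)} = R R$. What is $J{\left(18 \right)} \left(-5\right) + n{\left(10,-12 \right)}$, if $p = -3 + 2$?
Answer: $- \frac{34}{3} \approx -11.333$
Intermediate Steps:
$b{\left(R \right)} = R^{2}$
$n{\left(t,U \right)} = \frac{U}{9}$
$p = -1$
$J{\left(V \right)} = 2$ ($J{\left(V \right)} = \left(-1\right)^{2} - -1 = 1 + 1 = 2$)
$J{\left(18 \right)} \left(-5\right) + n{\left(10,-12 \right)} = 2 \left(-5\right) + \frac{1}{9} \left(-12\right) = -10 - \frac{4}{3} = - \frac{34}{3}$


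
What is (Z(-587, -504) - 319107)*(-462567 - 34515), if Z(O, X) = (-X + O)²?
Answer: 155197947876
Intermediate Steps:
Z(O, X) = (O - X)²
(Z(-587, -504) - 319107)*(-462567 - 34515) = ((-587 - 1*(-504))² - 319107)*(-462567 - 34515) = ((-587 + 504)² - 319107)*(-497082) = ((-83)² - 319107)*(-497082) = (6889 - 319107)*(-497082) = -312218*(-497082) = 155197947876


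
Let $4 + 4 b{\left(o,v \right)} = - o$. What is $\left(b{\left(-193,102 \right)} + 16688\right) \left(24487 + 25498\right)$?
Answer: $\frac{3346045885}{4} \approx 8.3651 \cdot 10^{8}$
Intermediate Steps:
$b{\left(o,v \right)} = -1 - \frac{o}{4}$ ($b{\left(o,v \right)} = -1 + \frac{\left(-1\right) o}{4} = -1 - \frac{o}{4}$)
$\left(b{\left(-193,102 \right)} + 16688\right) \left(24487 + 25498\right) = \left(\left(-1 - - \frac{193}{4}\right) + 16688\right) \left(24487 + 25498\right) = \left(\left(-1 + \frac{193}{4}\right) + 16688\right) 49985 = \left(\frac{189}{4} + 16688\right) 49985 = \frac{66941}{4} \cdot 49985 = \frac{3346045885}{4}$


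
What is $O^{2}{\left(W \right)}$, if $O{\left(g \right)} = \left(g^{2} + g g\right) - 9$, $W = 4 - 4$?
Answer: $81$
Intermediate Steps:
$W = 0$ ($W = 4 - 4 = 0$)
$O{\left(g \right)} = -9 + 2 g^{2}$ ($O{\left(g \right)} = \left(g^{2} + g^{2}\right) - 9 = 2 g^{2} - 9 = -9 + 2 g^{2}$)
$O^{2}{\left(W \right)} = \left(-9 + 2 \cdot 0^{2}\right)^{2} = \left(-9 + 2 \cdot 0\right)^{2} = \left(-9 + 0\right)^{2} = \left(-9\right)^{2} = 81$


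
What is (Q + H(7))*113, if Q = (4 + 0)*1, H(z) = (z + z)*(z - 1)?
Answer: 9944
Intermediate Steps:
H(z) = 2*z*(-1 + z) (H(z) = (2*z)*(-1 + z) = 2*z*(-1 + z))
Q = 4 (Q = 4*1 = 4)
(Q + H(7))*113 = (4 + 2*7*(-1 + 7))*113 = (4 + 2*7*6)*113 = (4 + 84)*113 = 88*113 = 9944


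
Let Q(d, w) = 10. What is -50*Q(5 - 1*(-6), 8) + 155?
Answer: -345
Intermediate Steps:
-50*Q(5 - 1*(-6), 8) + 155 = -50*10 + 155 = -500 + 155 = -345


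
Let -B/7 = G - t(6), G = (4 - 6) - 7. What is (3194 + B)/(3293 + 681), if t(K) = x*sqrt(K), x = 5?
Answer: 3257/3974 + 35*sqrt(6)/3974 ≈ 0.84115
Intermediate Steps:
G = -9 (G = -2 - 7 = -9)
t(K) = 5*sqrt(K)
B = 63 + 35*sqrt(6) (B = -7*(-9 - 5*sqrt(6)) = 63 + 35*sqrt(6) ≈ 148.73)
(3194 + B)/(3293 + 681) = (3194 + (63 + 35*sqrt(6)))/(3293 + 681) = (3257 + 35*sqrt(6))/3974 = (3257 + 35*sqrt(6))*(1/3974) = 3257/3974 + 35*sqrt(6)/3974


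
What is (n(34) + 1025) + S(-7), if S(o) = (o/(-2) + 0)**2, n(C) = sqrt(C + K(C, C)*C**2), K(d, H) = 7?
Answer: 4149/4 + sqrt(8126) ≈ 1127.4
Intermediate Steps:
n(C) = sqrt(C + 7*C**2)
S(o) = o**2/4 (S(o) = (o*(-1/2) + 0)**2 = (-o/2 + 0)**2 = (-o/2)**2 = o**2/4)
(n(34) + 1025) + S(-7) = (sqrt(34*(1 + 7*34)) + 1025) + (1/4)*(-7)**2 = (sqrt(34*(1 + 238)) + 1025) + (1/4)*49 = (sqrt(34*239) + 1025) + 49/4 = (sqrt(8126) + 1025) + 49/4 = (1025 + sqrt(8126)) + 49/4 = 4149/4 + sqrt(8126)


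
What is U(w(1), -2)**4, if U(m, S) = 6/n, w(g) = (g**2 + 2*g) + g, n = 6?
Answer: 1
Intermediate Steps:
w(g) = g**2 + 3*g
U(m, S) = 1 (U(m, S) = 6/6 = 6*(1/6) = 1)
U(w(1), -2)**4 = 1**4 = 1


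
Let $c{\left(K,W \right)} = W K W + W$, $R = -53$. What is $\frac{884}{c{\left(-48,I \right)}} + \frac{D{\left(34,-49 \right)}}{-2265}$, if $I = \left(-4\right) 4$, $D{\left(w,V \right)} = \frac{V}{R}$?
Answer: $- \frac{26680669}{369258420} \approx -0.072255$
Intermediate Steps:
$D{\left(w,V \right)} = - \frac{V}{53}$ ($D{\left(w,V \right)} = \frac{V}{-53} = V \left(- \frac{1}{53}\right) = - \frac{V}{53}$)
$I = -16$
$c{\left(K,W \right)} = W + K W^{2}$ ($c{\left(K,W \right)} = K W W + W = K W^{2} + W = W + K W^{2}$)
$\frac{884}{c{\left(-48,I \right)}} + \frac{D{\left(34,-49 \right)}}{-2265} = \frac{884}{\left(-16\right) \left(1 - -768\right)} + \frac{\left(- \frac{1}{53}\right) \left(-49\right)}{-2265} = \frac{884}{\left(-16\right) \left(1 + 768\right)} + \frac{49}{53} \left(- \frac{1}{2265}\right) = \frac{884}{\left(-16\right) 769} - \frac{49}{120045} = \frac{884}{-12304} - \frac{49}{120045} = 884 \left(- \frac{1}{12304}\right) - \frac{49}{120045} = - \frac{221}{3076} - \frac{49}{120045} = - \frac{26680669}{369258420}$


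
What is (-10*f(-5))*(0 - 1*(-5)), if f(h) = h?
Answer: 250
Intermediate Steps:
(-10*f(-5))*(0 - 1*(-5)) = (-10*(-5))*(0 - 1*(-5)) = 50*(0 + 5) = 50*5 = 250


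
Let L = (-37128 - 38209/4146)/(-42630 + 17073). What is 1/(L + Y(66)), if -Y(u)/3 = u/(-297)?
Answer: 105959322/224610445 ≈ 0.47175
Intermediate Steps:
Y(u) = u/99 (Y(u) = -3*u/(-297) = -3*u*(-1)/297 = -(-1)*u/99 = u/99)
L = 153970897/105959322 (L = (-37128 - 38209*1/4146)/(-25557) = (-37128 - 38209/4146)*(-1/25557) = -153970897/4146*(-1/25557) = 153970897/105959322 ≈ 1.4531)
1/(L + Y(66)) = 1/(153970897/105959322 + (1/99)*66) = 1/(153970897/105959322 + 2/3) = 1/(224610445/105959322) = 105959322/224610445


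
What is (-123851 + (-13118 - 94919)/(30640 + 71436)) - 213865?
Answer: -34472806453/102076 ≈ -3.3772e+5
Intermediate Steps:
(-123851 + (-13118 - 94919)/(30640 + 71436)) - 213865 = (-123851 - 108037/102076) - 213865 = -12642322713/102076 - 213865 = -34472806453/102076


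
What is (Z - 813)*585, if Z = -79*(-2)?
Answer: -383175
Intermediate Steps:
Z = 158
(Z - 813)*585 = (158 - 813)*585 = -655*585 = -383175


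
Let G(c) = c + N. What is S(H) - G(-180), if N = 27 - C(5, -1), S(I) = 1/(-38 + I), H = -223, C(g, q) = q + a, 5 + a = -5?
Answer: 37061/261 ≈ 142.00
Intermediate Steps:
a = -10 (a = -5 - 5 = -10)
C(g, q) = -10 + q (C(g, q) = q - 10 = -10 + q)
N = 38 (N = 27 - (-10 - 1) = 27 - 1*(-11) = 27 + 11 = 38)
G(c) = 38 + c (G(c) = c + 38 = 38 + c)
S(H) - G(-180) = 1/(-38 - 223) - (38 - 180) = 1/(-261) - 1*(-142) = -1/261 + 142 = 37061/261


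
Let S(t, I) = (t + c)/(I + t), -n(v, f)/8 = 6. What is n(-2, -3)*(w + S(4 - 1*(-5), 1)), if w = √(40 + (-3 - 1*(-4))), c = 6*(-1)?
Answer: -72/5 - 48*√41 ≈ -321.75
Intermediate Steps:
c = -6
n(v, f) = -48 (n(v, f) = -8*6 = -48)
S(t, I) = (-6 + t)/(I + t) (S(t, I) = (t - 6)/(I + t) = (-6 + t)/(I + t))
w = √41 (w = √(40 + (-3 + 4)) = √(40 + 1) = √41 ≈ 6.4031)
n(-2, -3)*(w + S(4 - 1*(-5), 1)) = -48*(√41 + (-6 + (4 - 1*(-5)))/(1 + (4 - 1*(-5)))) = -48*(√41 + (-6 + (4 + 5))/(1 + (4 + 5))) = -48*(√41 + (-6 + 9)/(1 + 9)) = -48*(√41 + 3/10) = -48*(3/10 + √41) = -72/5 - 48*√41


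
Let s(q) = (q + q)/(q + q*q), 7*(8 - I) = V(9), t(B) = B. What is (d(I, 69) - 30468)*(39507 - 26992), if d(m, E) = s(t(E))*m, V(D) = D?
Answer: -18683926339/49 ≈ -3.8130e+8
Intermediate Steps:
I = 47/7 (I = 8 - ⅐*9 = 8 - 9/7 = 47/7 ≈ 6.7143)
s(q) = 2*q/(q + q²) (s(q) = (2*q)/(q + q²) = 2*q/(q + q²))
d(m, E) = 2*m/(1 + E) (d(m, E) = (2/(1 + E))*m = 2*m/(1 + E))
(d(I, 69) - 30468)*(39507 - 26992) = (2*(47/7)/(1 + 69) - 30468)*(39507 - 26992) = (2*(47/7)/70 - 30468)*12515 = (2*(47/7)*(1/70) - 30468)*12515 = (47/245 - 30468)*12515 = -7464613/245*12515 = -18683926339/49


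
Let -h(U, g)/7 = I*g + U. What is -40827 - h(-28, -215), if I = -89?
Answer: 92922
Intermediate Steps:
h(U, g) = -7*U + 623*g (h(U, g) = -7*(-89*g + U) = -7*(U - 89*g) = -7*U + 623*g)
-40827 - h(-28, -215) = -40827 - (-7*(-28) + 623*(-215)) = -40827 - (196 - 133945) = -40827 - 1*(-133749) = -40827 + 133749 = 92922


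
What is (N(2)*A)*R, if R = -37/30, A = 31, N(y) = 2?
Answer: -1147/15 ≈ -76.467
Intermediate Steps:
R = -37/30 (R = -37*1/30 = -37/30 ≈ -1.2333)
(N(2)*A)*R = (2*31)*(-37/30) = 62*(-37/30) = -1147/15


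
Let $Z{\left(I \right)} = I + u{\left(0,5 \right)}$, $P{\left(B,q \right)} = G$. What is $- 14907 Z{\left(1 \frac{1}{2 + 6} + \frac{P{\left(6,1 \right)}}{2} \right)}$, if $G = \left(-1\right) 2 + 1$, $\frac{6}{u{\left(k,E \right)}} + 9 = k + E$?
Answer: $\frac{223605}{8} \approx 27951.0$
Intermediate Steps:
$u{\left(k,E \right)} = \frac{6}{-9 + E + k}$ ($u{\left(k,E \right)} = \frac{6}{-9 + \left(k + E\right)} = \frac{6}{-9 + \left(E + k\right)} = \frac{6}{-9 + E + k}$)
$G = -1$ ($G = -2 + 1 = -1$)
$P{\left(B,q \right)} = -1$
$Z{\left(I \right)} = - \frac{3}{2} + I$ ($Z{\left(I \right)} = I + \frac{6}{-9 + 5 + 0} = I + \frac{6}{-4} = I + 6 \left(- \frac{1}{4}\right) = I - \frac{3}{2} = - \frac{3}{2} + I$)
$- 14907 Z{\left(1 \frac{1}{2 + 6} + \frac{P{\left(6,1 \right)}}{2} \right)} = - 14907 \left(- \frac{3}{2} + \left(1 \frac{1}{2 + 6} - \frac{1}{2}\right)\right) = - 14907 \left(- \frac{3}{2} + \left(1 \cdot \frac{1}{8} - \frac{1}{2}\right)\right) = - 14907 \left(- \frac{3}{2} + \left(\frac{1}{8} - \frac{1}{2}\right)\right) = - 14907 \left(- \frac{3}{2} - \frac{3}{8}\right) = \left(-14907\right) \left(- \frac{15}{8}\right) = \frac{223605}{8}$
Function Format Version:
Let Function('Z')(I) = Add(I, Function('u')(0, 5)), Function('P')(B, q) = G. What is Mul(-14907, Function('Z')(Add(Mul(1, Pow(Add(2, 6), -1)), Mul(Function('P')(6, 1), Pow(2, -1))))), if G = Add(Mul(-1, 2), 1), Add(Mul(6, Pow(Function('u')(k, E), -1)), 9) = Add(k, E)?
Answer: Rational(223605, 8) ≈ 27951.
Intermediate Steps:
Function('u')(k, E) = Mul(6, Pow(Add(-9, E, k), -1)) (Function('u')(k, E) = Mul(6, Pow(Add(-9, Add(k, E)), -1)) = Mul(6, Pow(Add(-9, Add(E, k)), -1)) = Mul(6, Pow(Add(-9, E, k), -1)))
G = -1 (G = Add(-2, 1) = -1)
Function('P')(B, q) = -1
Function('Z')(I) = Add(Rational(-3, 2), I) (Function('Z')(I) = Add(I, Mul(6, Pow(Add(-9, 5, 0), -1))) = Add(I, Mul(6, Pow(-4, -1))) = Add(I, Mul(6, Rational(-1, 4))) = Add(I, Rational(-3, 2)) = Add(Rational(-3, 2), I))
Mul(-14907, Function('Z')(Add(Mul(1, Pow(Add(2, 6), -1)), Mul(Function('P')(6, 1), Pow(2, -1))))) = Mul(-14907, Add(Rational(-3, 2), Add(Mul(1, Pow(Add(2, 6), -1)), Mul(-1, Pow(2, -1))))) = Mul(-14907, Add(Rational(-3, 2), Add(Mul(1, Pow(8, -1)), Mul(-1, Rational(1, 2))))) = Mul(-14907, Add(Rational(-3, 2), Add(Mul(1, Rational(1, 8)), Rational(-1, 2)))) = Mul(-14907, Add(Rational(-3, 2), Add(Rational(1, 8), Rational(-1, 2)))) = Mul(-14907, Add(Rational(-3, 2), Rational(-3, 8))) = Mul(-14907, Rational(-15, 8)) = Rational(223605, 8)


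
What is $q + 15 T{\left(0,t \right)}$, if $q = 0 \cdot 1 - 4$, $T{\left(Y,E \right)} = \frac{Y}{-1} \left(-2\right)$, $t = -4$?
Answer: $-4$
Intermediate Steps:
$T{\left(Y,E \right)} = 2 Y$ ($T{\left(Y,E \right)} = Y \left(-1\right) \left(-2\right) = - Y \left(-2\right) = 2 Y$)
$q = -4$ ($q = 0 - 4 = -4$)
$q + 15 T{\left(0,t \right)} = -4 + 15 \cdot 2 \cdot 0 = -4 + 15 \cdot 0 = -4 + 0 = -4$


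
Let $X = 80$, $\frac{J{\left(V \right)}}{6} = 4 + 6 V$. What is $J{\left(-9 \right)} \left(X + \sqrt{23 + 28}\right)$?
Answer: $-24000 - 300 \sqrt{51} \approx -26142.0$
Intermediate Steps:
$J{\left(V \right)} = 24 + 36 V$ ($J{\left(V \right)} = 6 \left(4 + 6 V\right) = 24 + 36 V$)
$J{\left(-9 \right)} \left(X + \sqrt{23 + 28}\right) = \left(24 + 36 \left(-9\right)\right) \left(80 + \sqrt{23 + 28}\right) = \left(24 - 324\right) \left(80 + \sqrt{51}\right) = - 300 \left(80 + \sqrt{51}\right) = -24000 - 300 \sqrt{51}$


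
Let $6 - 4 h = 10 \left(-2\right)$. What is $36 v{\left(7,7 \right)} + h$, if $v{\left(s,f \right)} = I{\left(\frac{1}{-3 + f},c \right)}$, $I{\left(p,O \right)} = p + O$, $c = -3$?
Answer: $- \frac{185}{2} \approx -92.5$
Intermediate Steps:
$I{\left(p,O \right)} = O + p$
$h = \frac{13}{2}$ ($h = \frac{3}{2} - \frac{10 \left(-2\right)}{4} = \frac{3}{2} - -5 = \frac{3}{2} + 5 = \frac{13}{2} \approx 6.5$)
$v{\left(s,f \right)} = -3 + \frac{1}{-3 + f}$
$36 v{\left(7,7 \right)} + h = 36 \frac{10 - 21}{-3 + 7} + \frac{13}{2} = 36 \frac{10 - 21}{4} + \frac{13}{2} = 36 \cdot \frac{1}{4} \left(-11\right) + \frac{13}{2} = 36 \left(- \frac{11}{4}\right) + \frac{13}{2} = -99 + \frac{13}{2} = - \frac{185}{2}$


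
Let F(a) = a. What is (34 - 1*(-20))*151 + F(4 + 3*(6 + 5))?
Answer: 8191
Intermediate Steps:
(34 - 1*(-20))*151 + F(4 + 3*(6 + 5)) = (34 - 1*(-20))*151 + (4 + 3*(6 + 5)) = (34 + 20)*151 + (4 + 3*11) = 54*151 + (4 + 33) = 8154 + 37 = 8191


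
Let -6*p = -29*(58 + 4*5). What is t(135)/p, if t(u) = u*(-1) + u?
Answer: 0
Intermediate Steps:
t(u) = 0 (t(u) = -u + u = 0)
p = 377 (p = -(-29)*(58 + 4*5)/6 = -(-29)*(58 + 20)/6 = -(-29)*78/6 = -1/6*(-2262) = 377)
t(135)/p = 0/377 = 0*(1/377) = 0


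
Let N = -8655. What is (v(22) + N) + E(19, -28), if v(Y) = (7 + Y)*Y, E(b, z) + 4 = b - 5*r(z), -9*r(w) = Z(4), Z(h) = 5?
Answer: -71993/9 ≈ -7999.2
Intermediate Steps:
r(w) = -5/9 (r(w) = -1/9*5 = -5/9)
E(b, z) = -11/9 + b (E(b, z) = -4 + (b - 5*(-5/9)) = -4 + (b + 25/9) = -4 + (25/9 + b) = -11/9 + b)
v(Y) = Y*(7 + Y)
(v(22) + N) + E(19, -28) = (22*(7 + 22) - 8655) + (-11/9 + 19) = (22*29 - 8655) + 160/9 = (638 - 8655) + 160/9 = -8017 + 160/9 = -71993/9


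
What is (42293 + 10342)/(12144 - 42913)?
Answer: -1815/1061 ≈ -1.7106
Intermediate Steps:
(42293 + 10342)/(12144 - 42913) = 52635/(-30769) = 52635*(-1/30769) = -1815/1061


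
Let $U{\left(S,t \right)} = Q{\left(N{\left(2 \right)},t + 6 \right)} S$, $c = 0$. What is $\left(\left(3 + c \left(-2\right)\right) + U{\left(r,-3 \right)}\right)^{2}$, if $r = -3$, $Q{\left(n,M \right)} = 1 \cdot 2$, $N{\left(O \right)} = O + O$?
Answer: $9$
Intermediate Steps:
$N{\left(O \right)} = 2 O$
$Q{\left(n,M \right)} = 2$
$U{\left(S,t \right)} = 2 S$
$\left(\left(3 + c \left(-2\right)\right) + U{\left(r,-3 \right)}\right)^{2} = \left(\left(3 + 0 \left(-2\right)\right) + 2 \left(-3\right)\right)^{2} = \left(\left(3 + 0\right) - 6\right)^{2} = \left(3 - 6\right)^{2} = \left(-3\right)^{2} = 9$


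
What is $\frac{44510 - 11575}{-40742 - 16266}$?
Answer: $- \frac{4705}{8144} \approx -0.57773$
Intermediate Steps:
$\frac{44510 - 11575}{-40742 - 16266} = \frac{32935}{-57008} = 32935 \left(- \frac{1}{57008}\right) = - \frac{4705}{8144}$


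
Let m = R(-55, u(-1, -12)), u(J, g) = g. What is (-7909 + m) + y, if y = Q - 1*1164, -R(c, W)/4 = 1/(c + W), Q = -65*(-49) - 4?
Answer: -394760/67 ≈ -5891.9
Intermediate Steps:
Q = 3181 (Q = 3185 - 4 = 3181)
R(c, W) = -4/(W + c) (R(c, W) = -4/(c + W) = -4/(W + c))
m = 4/67 (m = -4/(-12 - 55) = -4/(-67) = -4*(-1/67) = 4/67 ≈ 0.059702)
y = 2017 (y = 3181 - 1*1164 = 3181 - 1164 = 2017)
(-7909 + m) + y = (-7909 + 4/67) + 2017 = -529899/67 + 2017 = -394760/67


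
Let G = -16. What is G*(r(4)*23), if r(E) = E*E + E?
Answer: -7360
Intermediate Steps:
r(E) = E + E² (r(E) = E² + E = E + E²)
G*(r(4)*23) = -16*4*(1 + 4)*23 = -16*4*5*23 = -320*23 = -16*460 = -7360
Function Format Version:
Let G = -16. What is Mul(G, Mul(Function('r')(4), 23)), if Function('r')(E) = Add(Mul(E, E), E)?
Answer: -7360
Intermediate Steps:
Function('r')(E) = Add(E, Pow(E, 2)) (Function('r')(E) = Add(Pow(E, 2), E) = Add(E, Pow(E, 2)))
Mul(G, Mul(Function('r')(4), 23)) = Mul(-16, Mul(Mul(4, Add(1, 4)), 23)) = Mul(-16, Mul(Mul(4, 5), 23)) = Mul(-16, Mul(20, 23)) = Mul(-16, 460) = -7360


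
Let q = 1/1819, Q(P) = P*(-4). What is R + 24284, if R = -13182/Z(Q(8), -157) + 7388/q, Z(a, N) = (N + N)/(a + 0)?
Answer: 2113488880/157 ≈ 1.3462e+7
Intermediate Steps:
Q(P) = -4*P
Z(a, N) = 2*N/a (Z(a, N) = (2*N)/a = 2*N/a)
q = 1/1819 ≈ 0.00054975
R = 2109676292/157 (R = -13182/(2*(-157)/(-4*8)) + 7388/(1/1819) = -13182/(2*(-157)/(-32)) + 7388*1819 = -13182/(2*(-157)*(-1/32)) + 13438772 = -13182/157/16 + 13438772 = -13182*16/157 + 13438772 = -210912/157 + 13438772 = 2109676292/157 ≈ 1.3437e+7)
R + 24284 = 2109676292/157 + 24284 = 2113488880/157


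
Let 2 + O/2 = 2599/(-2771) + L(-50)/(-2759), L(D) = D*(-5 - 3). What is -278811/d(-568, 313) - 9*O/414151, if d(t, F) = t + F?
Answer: 17309587634126889/15831313347695 ≈ 1093.4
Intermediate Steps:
L(D) = -8*D (L(D) = D*(-8) = -8*D)
d(t, F) = F + t
O = -47138838/7645189 (O = -4 + 2*(2599/(-2771) - 8*(-50)/(-2759)) = -4 + 2*(2599*(-1/2771) + 400*(-1/2759)) = -4 + 2*(-2599/2771 - 400/2759) = -4 + 2*(-8279041/7645189) = -4 - 16558082/7645189 = -47138838/7645189 ≈ -6.1658)
-278811/d(-568, 313) - 9*O/414151 = -278811/(313 - 568) - 9*(-47138838/7645189)/414151 = -278811/(-255) + (424249542/7645189)*(1/414151) = -278811*(-1/255) + 424249542/3166262669539 = 92937/85 + 424249542/3166262669539 = 17309587634126889/15831313347695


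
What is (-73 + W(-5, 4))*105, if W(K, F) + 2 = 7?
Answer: -7140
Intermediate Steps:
W(K, F) = 5 (W(K, F) = -2 + 7 = 5)
(-73 + W(-5, 4))*105 = (-73 + 5)*105 = -68*105 = -7140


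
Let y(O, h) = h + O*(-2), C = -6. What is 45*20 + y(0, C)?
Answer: 894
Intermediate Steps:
y(O, h) = h - 2*O
45*20 + y(0, C) = 45*20 + (-6 - 2*0) = 900 + (-6 + 0) = 900 - 6 = 894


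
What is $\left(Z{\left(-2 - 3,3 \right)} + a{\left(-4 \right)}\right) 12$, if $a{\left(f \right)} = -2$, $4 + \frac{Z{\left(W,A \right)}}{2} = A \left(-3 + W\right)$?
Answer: $-696$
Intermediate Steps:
$Z{\left(W,A \right)} = -8 + 2 A \left(-3 + W\right)$
$\left(Z{\left(-2 - 3,3 \right)} + a{\left(-4 \right)}\right) 12 = \left(\left(-8 - 18 + 2 \cdot 3 \left(-2 - 3\right)\right) - 2\right) 12 = \left(\left(-8 - 18 + 2 \cdot 3 \left(-5\right)\right) - 2\right) 12 = \left(\left(-8 - 18 - 30\right) - 2\right) 12 = \left(-56 - 2\right) 12 = \left(-58\right) 12 = -696$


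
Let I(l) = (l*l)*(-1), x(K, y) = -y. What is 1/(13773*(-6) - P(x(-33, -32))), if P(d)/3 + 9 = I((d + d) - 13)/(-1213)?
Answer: -1213/100214946 ≈ -1.2104e-5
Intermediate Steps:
I(l) = -l² (I(l) = l²*(-1) = -l²)
P(d) = -27 + 3*(-13 + 2*d)²/1213 (P(d) = -27 + 3*(-((d + d) - 13)²/(-1213)) = -27 + 3*(-(2*d - 13)²*(-1/1213)) = -27 + 3*(-(-13 + 2*d)²*(-1/1213)) = -27 + 3*((-13 + 2*d)²/1213) = -27 + 3*(-13 + 2*d)²/1213)
1/(13773*(-6) - P(x(-33, -32))) = 1/(13773*(-6) - (-27 + 3*(-13 + 2*(-1*(-32)))²/1213)) = 1/(-82638 - (-27 + 3*(-13 + 2*32)²/1213)) = 1/(-82638 - (-27 + 3*(-13 + 64)²/1213)) = 1/(-82638 - (-27 + (3/1213)*51²)) = 1/(-82638 - (-27 + (3/1213)*2601)) = 1/(-82638 - (-27 + 7803/1213)) = 1/(-82638 - 1*(-24948/1213)) = 1/(-82638 + 24948/1213) = 1/(-100214946/1213) = -1213/100214946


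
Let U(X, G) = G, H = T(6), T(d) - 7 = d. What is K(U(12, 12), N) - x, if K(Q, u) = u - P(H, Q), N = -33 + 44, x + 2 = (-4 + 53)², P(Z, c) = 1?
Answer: -2389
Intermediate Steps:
T(d) = 7 + d
H = 13 (H = 7 + 6 = 13)
x = 2399 (x = -2 + (-4 + 53)² = -2 + 49² = -2 + 2401 = 2399)
N = 11
K(Q, u) = -1 + u (K(Q, u) = u - 1*1 = u - 1 = -1 + u)
K(U(12, 12), N) - x = (-1 + 11) - 1*2399 = 10 - 2399 = -2389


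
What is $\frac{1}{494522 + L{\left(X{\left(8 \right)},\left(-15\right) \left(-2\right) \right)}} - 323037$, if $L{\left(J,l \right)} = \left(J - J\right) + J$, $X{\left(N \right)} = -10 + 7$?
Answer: $- \frac{159747934202}{494519} \approx -3.2304 \cdot 10^{5}$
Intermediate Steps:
$X{\left(N \right)} = -3$
$L{\left(J,l \right)} = J$ ($L{\left(J,l \right)} = 0 + J = J$)
$\frac{1}{494522 + L{\left(X{\left(8 \right)},\left(-15\right) \left(-2\right) \right)}} - 323037 = \frac{1}{494522 - 3} - 323037 = \frac{1}{494519} - 323037 = - \frac{159747934202}{494519}$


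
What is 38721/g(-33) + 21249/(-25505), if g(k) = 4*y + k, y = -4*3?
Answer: -329766758/688635 ≈ -478.87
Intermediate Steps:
y = -12
g(k) = -48 + k (g(k) = 4*(-12) + k = -48 + k)
38721/g(-33) + 21249/(-25505) = 38721/(-48 - 33) + 21249/(-25505) = 38721/(-81) + 21249*(-1/25505) = 38721*(-1/81) - 21249/25505 = -12907/27 - 21249/25505 = -329766758/688635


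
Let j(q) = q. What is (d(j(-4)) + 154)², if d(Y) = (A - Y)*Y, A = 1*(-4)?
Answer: 23716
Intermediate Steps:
A = -4
d(Y) = Y*(-4 - Y) (d(Y) = (-4 - Y)*Y = Y*(-4 - Y))
(d(j(-4)) + 154)² = (-1*(-4)*(4 - 4) + 154)² = (-1*(-4)*0 + 154)² = (0 + 154)² = 154² = 23716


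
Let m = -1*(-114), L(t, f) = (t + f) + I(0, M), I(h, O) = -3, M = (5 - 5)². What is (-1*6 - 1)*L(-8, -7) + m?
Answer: 240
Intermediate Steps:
M = 0 (M = 0² = 0)
L(t, f) = -3 + f + t (L(t, f) = (t + f) - 3 = (f + t) - 3 = -3 + f + t)
m = 114
(-1*6 - 1)*L(-8, -7) + m = (-1*6 - 1)*(-3 - 7 - 8) + 114 = (-6 - 1)*(-18) + 114 = -7*(-18) + 114 = 126 + 114 = 240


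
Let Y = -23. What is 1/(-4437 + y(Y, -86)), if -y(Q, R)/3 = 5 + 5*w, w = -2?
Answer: -1/4422 ≈ -0.00022614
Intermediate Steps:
y(Q, R) = 15 (y(Q, R) = -3*(5 + 5*(-2)) = -3*(5 - 10) = -3*(-5) = 15)
1/(-4437 + y(Y, -86)) = 1/(-4437 + 15) = 1/(-4422) = -1/4422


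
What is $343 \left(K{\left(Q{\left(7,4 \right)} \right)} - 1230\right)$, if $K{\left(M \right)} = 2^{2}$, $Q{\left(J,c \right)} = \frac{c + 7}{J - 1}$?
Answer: $-420518$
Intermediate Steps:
$Q{\left(J,c \right)} = \frac{7 + c}{-1 + J}$
$K{\left(M \right)} = 4$
$343 \left(K{\left(Q{\left(7,4 \right)} \right)} - 1230\right) = 343 \left(4 - 1230\right) = 343 \left(-1226\right) = -420518$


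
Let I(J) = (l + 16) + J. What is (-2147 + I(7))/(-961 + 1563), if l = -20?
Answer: -1072/301 ≈ -3.5615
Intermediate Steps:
I(J) = -4 + J (I(J) = (-20 + 16) + J = -4 + J)
(-2147 + I(7))/(-961 + 1563) = (-2147 + (-4 + 7))/(-961 + 1563) = (-2147 + 3)/602 = -2144*1/602 = -1072/301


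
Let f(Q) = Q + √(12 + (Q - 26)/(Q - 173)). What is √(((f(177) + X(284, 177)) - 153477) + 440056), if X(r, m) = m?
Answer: √(1147732 + 2*√199)/2 ≈ 535.67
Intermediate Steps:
f(Q) = Q + √(12 + (-26 + Q)/(-173 + Q))
√(((f(177) + X(284, 177)) - 153477) + 440056) = √((((177 + √((-2102 + 13*177)/(-173 + 177))) + 177) - 153477) + 440056) = √((((177 + √((-2102 + 2301)/4)) + 177) - 153477) + 440056) = √((((177 + √((¼)*199)) + 177) - 153477) + 440056) = √((((177 + √(199/4)) + 177) - 153477) + 440056) = √((((177 + √199/2) + 177) - 153477) + 440056) = √(((354 + √199/2) - 153477) + 440056) = √((-153123 + √199/2) + 440056) = √(286933 + √199/2)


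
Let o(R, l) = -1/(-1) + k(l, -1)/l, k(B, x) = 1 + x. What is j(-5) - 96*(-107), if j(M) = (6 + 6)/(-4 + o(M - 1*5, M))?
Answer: 10268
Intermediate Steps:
o(R, l) = 1 (o(R, l) = -1/(-1) + (1 - 1)/l = -1*(-1) + 0/l = 1 + 0 = 1)
j(M) = -4 (j(M) = (6 + 6)/(-4 + 1) = 12/(-3) = 12*(-⅓) = -4)
j(-5) - 96*(-107) = -4 - 96*(-107) = -4 + 10272 = 10268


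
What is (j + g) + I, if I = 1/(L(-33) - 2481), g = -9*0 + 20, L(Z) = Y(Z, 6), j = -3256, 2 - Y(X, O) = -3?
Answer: -8012337/2476 ≈ -3236.0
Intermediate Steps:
Y(X, O) = 5 (Y(X, O) = 2 - 1*(-3) = 2 + 3 = 5)
L(Z) = 5
g = 20 (g = 0 + 20 = 20)
I = -1/2476 (I = 1/(5 - 2481) = 1/(-2476) = -1/2476 ≈ -0.00040388)
(j + g) + I = (-3256 + 20) - 1/2476 = -3236 - 1/2476 = -8012337/2476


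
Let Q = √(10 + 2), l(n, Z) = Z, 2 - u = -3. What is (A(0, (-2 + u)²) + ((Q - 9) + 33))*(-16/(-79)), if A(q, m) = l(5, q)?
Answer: 384/79 + 32*√3/79 ≈ 5.5623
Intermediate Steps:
u = 5 (u = 2 - 1*(-3) = 2 + 3 = 5)
A(q, m) = q
Q = 2*√3 (Q = √12 = 2*√3 ≈ 3.4641)
(A(0, (-2 + u)²) + ((Q - 9) + 33))*(-16/(-79)) = (0 + ((2*√3 - 9) + 33))*(-16/(-79)) = (0 + ((-9 + 2*√3) + 33))*(-16*(-1/79)) = (0 + (24 + 2*√3))*(16/79) = (24 + 2*√3)*(16/79) = 384/79 + 32*√3/79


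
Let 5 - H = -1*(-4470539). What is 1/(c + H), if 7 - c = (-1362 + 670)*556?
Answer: -1/4085775 ≈ -2.4475e-7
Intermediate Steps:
H = -4470534 (H = 5 - (-1)*(-4470539) = 5 - 1*4470539 = 5 - 4470539 = -4470534)
c = 384759 (c = 7 - (-1362 + 670)*556 = 7 - (-692)*556 = 7 - 1*(-384752) = 7 + 384752 = 384759)
1/(c + H) = 1/(384759 - 4470534) = 1/(-4085775) = -1/4085775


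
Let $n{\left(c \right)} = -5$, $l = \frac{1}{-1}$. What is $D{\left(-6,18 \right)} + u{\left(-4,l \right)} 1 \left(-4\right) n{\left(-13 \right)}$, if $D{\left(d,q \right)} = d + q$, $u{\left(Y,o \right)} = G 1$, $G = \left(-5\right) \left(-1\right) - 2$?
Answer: $72$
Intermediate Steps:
$G = 3$ ($G = 5 - 2 = 3$)
$l = -1$
$u{\left(Y,o \right)} = 3$ ($u{\left(Y,o \right)} = 3 \cdot 1 = 3$)
$D{\left(-6,18 \right)} + u{\left(-4,l \right)} 1 \left(-4\right) n{\left(-13 \right)} = \left(-6 + 18\right) + 3 \cdot 1 \left(-4\right) \left(-5\right) = 12 + 3 \left(-4\right) \left(-5\right) = 12 - -60 = 12 + 60 = 72$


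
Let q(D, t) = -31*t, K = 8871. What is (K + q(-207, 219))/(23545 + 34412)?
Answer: 694/19319 ≈ 0.035923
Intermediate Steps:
(K + q(-207, 219))/(23545 + 34412) = (8871 - 31*219)/(23545 + 34412) = (8871 - 6789)/57957 = 2082*(1/57957) = 694/19319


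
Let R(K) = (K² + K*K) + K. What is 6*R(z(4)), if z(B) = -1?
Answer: 6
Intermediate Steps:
R(K) = K + 2*K² (R(K) = (K² + K²) + K = 2*K² + K = K + 2*K²)
6*R(z(4)) = 6*(-(1 + 2*(-1))) = 6*(-(1 - 2)) = 6*(-1*(-1)) = 6*1 = 6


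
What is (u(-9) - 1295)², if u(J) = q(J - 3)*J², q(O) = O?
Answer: 5139289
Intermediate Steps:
u(J) = J²*(-3 + J) (u(J) = (J - 3)*J² = (-3 + J)*J² = J²*(-3 + J))
(u(-9) - 1295)² = ((-9)²*(-3 - 9) - 1295)² = (81*(-12) - 1295)² = (-972 - 1295)² = (-2267)² = 5139289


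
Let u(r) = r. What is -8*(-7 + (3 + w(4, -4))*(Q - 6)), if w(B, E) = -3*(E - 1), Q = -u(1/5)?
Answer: 4744/5 ≈ 948.80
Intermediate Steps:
Q = -1/5 ≈ -0.20000
w(B, E) = 3 - 3*E (w(B, E) = -3*(-1 + E) = 3 - 3*E)
-8*(-7 + (3 + w(4, -4))*(Q - 6)) = -8*(-7 + (3 + (3 - 3*(-4)))*(-1/5 - 6)) = -8*(-7 + (3 + (3 + 12))*(-31/5)) = -8*(-7 + (3 + 15)*(-31/5)) = -8*(-7 + 18*(-31/5)) = -8*(-7 - 558/5) = -8*(-593/5) = 4744/5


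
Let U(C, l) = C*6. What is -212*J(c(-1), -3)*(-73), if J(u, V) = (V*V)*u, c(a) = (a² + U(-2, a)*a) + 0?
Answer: 1810692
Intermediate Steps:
U(C, l) = 6*C
c(a) = a² - 12*a (c(a) = (a² + (6*(-2))*a) + 0 = (a² - 12*a) + 0 = a² - 12*a)
J(u, V) = u*V² (J(u, V) = V²*u = u*V²)
-212*J(c(-1), -3)*(-73) = -212*(-(-12 - 1))*(-3)²*(-73) = -212*(-1*(-13))*9*(-73) = -2756*9*(-73) = -212*117*(-73) = -24804*(-73) = 1810692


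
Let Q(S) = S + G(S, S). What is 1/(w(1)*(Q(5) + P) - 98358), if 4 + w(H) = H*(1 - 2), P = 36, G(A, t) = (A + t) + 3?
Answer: -1/98628 ≈ -1.0139e-5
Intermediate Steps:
G(A, t) = 3 + A + t
w(H) = -4 - H (w(H) = -4 + H*(1 - 2) = -4 + H*(-1) = -4 - H)
Q(S) = 3 + 3*S (Q(S) = S + (3 + S + S) = S + (3 + 2*S) = 3 + 3*S)
1/(w(1)*(Q(5) + P) - 98358) = 1/((-4 - 1*1)*((3 + 3*5) + 36) - 98358) = 1/((-4 - 1)*((3 + 15) + 36) - 98358) = 1/(-5*(18 + 36) - 98358) = 1/(-5*54 - 98358) = 1/(-270 - 98358) = 1/(-98628) = -1/98628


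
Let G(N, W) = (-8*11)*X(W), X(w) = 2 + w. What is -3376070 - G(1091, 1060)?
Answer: -3282614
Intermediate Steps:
G(N, W) = -176 - 88*W (G(N, W) = (-8*11)*(2 + W) = -88*(2 + W) = -176 - 88*W)
-3376070 - G(1091, 1060) = -3376070 - (-176 - 88*1060) = -3376070 - (-176 - 93280) = -3376070 - 1*(-93456) = -3376070 + 93456 = -3282614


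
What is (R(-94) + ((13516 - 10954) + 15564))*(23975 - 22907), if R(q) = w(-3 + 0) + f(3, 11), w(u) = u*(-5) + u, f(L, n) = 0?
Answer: 19371384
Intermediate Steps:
w(u) = -4*u (w(u) = -5*u + u = -4*u)
R(q) = 12 (R(q) = -4*(-3 + 0) + 0 = -4*(-3) + 0 = 12 + 0 = 12)
(R(-94) + ((13516 - 10954) + 15564))*(23975 - 22907) = (12 + ((13516 - 10954) + 15564))*(23975 - 22907) = (12 + (2562 + 15564))*1068 = (12 + 18126)*1068 = 18138*1068 = 19371384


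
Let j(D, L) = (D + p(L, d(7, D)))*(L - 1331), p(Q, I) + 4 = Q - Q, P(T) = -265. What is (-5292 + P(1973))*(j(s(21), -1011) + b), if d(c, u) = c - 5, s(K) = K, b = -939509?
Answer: 5442097911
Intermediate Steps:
d(c, u) = -5 + c
p(Q, I) = -4 (p(Q, I) = -4 + (Q - Q) = -4 + 0 = -4)
j(D, L) = (-1331 + L)*(-4 + D) (j(D, L) = (D - 4)*(L - 1331) = (-4 + D)*(-1331 + L) = (-1331 + L)*(-4 + D))
(-5292 + P(1973))*(j(s(21), -1011) + b) = (-5292 - 265)*((5324 - 1331*21 - 4*(-1011) + 21*(-1011)) - 939509) = -5557*((5324 - 27951 + 4044 - 21231) - 939509) = -5557*(-39814 - 939509) = -5557*(-979323) = 5442097911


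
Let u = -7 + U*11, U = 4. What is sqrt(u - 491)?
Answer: I*sqrt(454) ≈ 21.307*I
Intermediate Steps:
u = 37 (u = -7 + 4*11 = -7 + 44 = 37)
sqrt(u - 491) = sqrt(37 - 491) = sqrt(-454) = I*sqrt(454)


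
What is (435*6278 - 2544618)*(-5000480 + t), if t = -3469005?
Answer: -1577966689320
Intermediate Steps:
(435*6278 - 2544618)*(-5000480 + t) = (435*6278 - 2544618)*(-5000480 - 3469005) = (2730930 - 2544618)*(-8469485) = 186312*(-8469485) = -1577966689320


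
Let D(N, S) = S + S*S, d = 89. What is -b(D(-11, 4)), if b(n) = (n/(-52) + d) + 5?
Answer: -1217/13 ≈ -93.615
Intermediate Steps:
D(N, S) = S + S²
b(n) = 94 - n/52 (b(n) = (n/(-52) + 89) + 5 = (n*(-1/52) + 89) + 5 = (-n/52 + 89) + 5 = (89 - n/52) + 5 = 94 - n/52)
-b(D(-11, 4)) = -(94 - (1 + 4)/13) = -(94 - 5/13) = -1*1217/13 = -1217/13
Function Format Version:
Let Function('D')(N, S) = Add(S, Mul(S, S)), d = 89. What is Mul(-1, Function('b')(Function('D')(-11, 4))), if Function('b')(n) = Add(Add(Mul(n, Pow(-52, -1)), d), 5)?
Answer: Rational(-1217, 13) ≈ -93.615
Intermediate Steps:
Function('D')(N, S) = Add(S, Pow(S, 2))
Function('b')(n) = Add(94, Mul(Rational(-1, 52), n)) (Function('b')(n) = Add(Add(Mul(n, Pow(-52, -1)), 89), 5) = Add(Add(Mul(n, Rational(-1, 52)), 89), 5) = Add(Add(Mul(Rational(-1, 52), n), 89), 5) = Add(Add(89, Mul(Rational(-1, 52), n)), 5) = Add(94, Mul(Rational(-1, 52), n)))
Mul(-1, Function('b')(Function('D')(-11, 4))) = Mul(-1, Add(94, Mul(Rational(-1, 52), Mul(4, Add(1, 4))))) = Mul(-1, Add(94, Mul(Rational(-1, 52), Mul(4, 5)))) = Mul(-1, Add(94, Mul(Rational(-1, 52), 20))) = Mul(-1, Add(94, Rational(-5, 13))) = Mul(-1, Rational(1217, 13)) = Rational(-1217, 13)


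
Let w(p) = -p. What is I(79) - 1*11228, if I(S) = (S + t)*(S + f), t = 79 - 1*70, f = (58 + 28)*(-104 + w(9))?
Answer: -859460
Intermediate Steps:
f = -9718 (f = (58 + 28)*(-104 - 1*9) = 86*(-104 - 9) = 86*(-113) = -9718)
t = 9 (t = 79 - 70 = 9)
I(S) = (-9718 + S)*(9 + S) (I(S) = (S + 9)*(S - 9718) = (9 + S)*(-9718 + S) = (-9718 + S)*(9 + S))
I(79) - 1*11228 = (-87462 + 79² - 9709*79) - 1*11228 = (-87462 + 6241 - 767011) - 11228 = -848232 - 11228 = -859460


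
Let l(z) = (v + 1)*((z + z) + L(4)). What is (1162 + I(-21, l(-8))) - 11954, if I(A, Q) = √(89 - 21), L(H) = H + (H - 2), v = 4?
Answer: -10792 + 2*√17 ≈ -10784.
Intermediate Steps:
L(H) = -2 + 2*H (L(H) = H + (-2 + H) = -2 + 2*H)
l(z) = 30 + 10*z (l(z) = (4 + 1)*((z + z) + (-2 + 2*4)) = 5*(2*z + (-2 + 8)) = 5*(2*z + 6) = 5*(6 + 2*z) = 30 + 10*z)
I(A, Q) = 2*√17 (I(A, Q) = √68 = 2*√17)
(1162 + I(-21, l(-8))) - 11954 = (1162 + 2*√17) - 11954 = -10792 + 2*√17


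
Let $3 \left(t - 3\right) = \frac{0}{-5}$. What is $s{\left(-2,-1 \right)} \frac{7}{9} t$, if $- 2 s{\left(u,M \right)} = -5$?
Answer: $\frac{35}{6} \approx 5.8333$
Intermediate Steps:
$s{\left(u,M \right)} = \frac{5}{2}$ ($s{\left(u,M \right)} = \left(- \frac{1}{2}\right) \left(-5\right) = \frac{5}{2}$)
$t = 3$ ($t = 3 + \frac{0 \frac{1}{-5}}{3} = 3 + \frac{0 \left(- \frac{1}{5}\right)}{3} = 3 + \frac{1}{3} \cdot 0 = 3 + 0 = 3$)
$s{\left(-2,-1 \right)} \frac{7}{9} t = \frac{5 \cdot \frac{7}{9}}{2} \cdot 3 = \frac{5 \cdot 7 \cdot \frac{1}{9}}{2} \cdot 3 = \frac{5}{2} \cdot \frac{7}{9} \cdot 3 = \frac{35}{18} \cdot 3 = \frac{35}{6}$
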